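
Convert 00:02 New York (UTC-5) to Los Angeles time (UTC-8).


Time difference = UTC-8 - UTC-5 = -3 hours
New hour = (0 -3) mod 24
= -3 mod 24 = 21
Minutes unchanged → 21:02; -3 < 0 → previous day

21:02 (previous day)


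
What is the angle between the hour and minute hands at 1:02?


19.0°

Hour hand = 1×30 + 2×0.5 = 31.0°
Minute hand = 2×6 = 12°
Difference = |31.0 - 12| = 19.0°


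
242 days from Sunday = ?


Start: Sunday (index 6)
(6 + 242) mod 7
= 248 mod 7
= 3
Index 3 → Thursday

Thursday


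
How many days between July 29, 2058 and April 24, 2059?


From July 29, 2058 to April 24, 2059
Rest of July 2058: 31 - 29 = 2
Full months: August 31, September 30, October 31, November 30, December 31, January 31, February 2059 28, March 31
Days into April 2059: 24
Total = 2 + 31 + 30 + 31 + 30 + 31 + 31 + 28 + 31 + 24 = 269 days

269 days


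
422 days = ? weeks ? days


Weeks: 422 ÷ 7 = 60 remainder 2

60 weeks 2 days


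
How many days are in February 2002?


Month: February (month 2)
February: 28 or 29 (leap year)
2002 leap year? No

28 days


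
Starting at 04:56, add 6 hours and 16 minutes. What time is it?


11:12

Start: 296 minutes from midnight
Add: 376 minutes
Total: 672 minutes
Hours: 672 ÷ 60 = 11 remainder 12


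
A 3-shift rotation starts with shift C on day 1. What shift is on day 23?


Shifts: A, B, C
Start: C (index 2)
Day 23: (2 + 23 - 1) mod 3
= 24 mod 3
= 0
Index 0 → shift A

Shift A


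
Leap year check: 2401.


Rules: divisible by 4 AND (not by 100 OR by 400)
2401 ÷ 4 = 600 remainder 1 → not divisible by 4
Not divisible by 4 → not a leap year

No


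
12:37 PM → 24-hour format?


Input: 12:37 PM
12 PM → 12 (noon)

12:37


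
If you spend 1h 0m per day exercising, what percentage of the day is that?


4.2%

Time: 60 minutes
Day: 1440 minutes
Percentage = (60/1440) × 100 ≈ 4.2%


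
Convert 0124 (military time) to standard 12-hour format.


Hour: 1
1 < 12 → AM

1:24 AM


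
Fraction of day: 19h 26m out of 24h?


0.8097 (80.97%)

Total minutes: 19×60 + 26 = 1166
Day = 24×60 = 1440 minutes
Fraction = 1166/1440 ≈ 0.8097
As a percentage: 1166/1440 × 100 ≈ 80.97%


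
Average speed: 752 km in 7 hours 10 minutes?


104.9 km/h

Distance: 752 km
Time: 7h 10m = 430 min = 430/60 = 43/6 hours
Speed = 752 ÷ (43/6) = 752 × 6 / 43 = 4512/43 ≈ 104.9 km/h


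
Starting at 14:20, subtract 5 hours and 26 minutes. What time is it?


08:54

Start: 860 minutes from midnight
Subtract: 326 minutes
Remaining: 860 - 326 = 534
Hours: 8, Minutes: 54


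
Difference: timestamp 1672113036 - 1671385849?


Difference = 1672113036 - 1671385849 = 727187 seconds
In hours: 727187 / 3600 ≈ 202.0
In days: 727187 / 86400 ≈ 8.42

727187 seconds (202.0 hours / 8.42 days)


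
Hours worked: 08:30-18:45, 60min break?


Total time = (18×60+45) - (8×60+30)
= 1125 - 510 = 615 min
Minus break: 615 - 60 = 555 min
= 9h 15m

9h 15m (555 minutes)


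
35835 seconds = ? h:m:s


9h 57m 15s

Hours: 35835 ÷ 3600 = 9 remainder 3435
Minutes: 3435 ÷ 60 = 57 remainder 15
Seconds: 15


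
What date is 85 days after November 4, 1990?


January 28, 1991

Start: November 4, 1990
Add 85 days
November 4 → December 1: 30 - 4 + 1 = 27 days (85 - 27 = 58 left)
December 1 → January 1: 31 - 1 + 1 = 31 days (58 - 31 = 27 left)
January 1 + 27 = January 28, 1991


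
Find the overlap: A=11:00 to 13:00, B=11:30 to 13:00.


90 minutes

Meeting A: 660-780 (in minutes from midnight)
Meeting B: 690-780
Overlap start = max(660, 690) = 690
Overlap end = min(780, 780) = 780
Overlap = max(0, 780 - 690) = 90 min


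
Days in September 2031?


Month: September (month 9)
September has 30 days

30 days


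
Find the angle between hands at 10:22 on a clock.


179.0°

Hour hand = 10×30 + 22×0.5 = 311.0°
Minute hand = 22×6 = 132°
Difference = |311.0 - 132| = 179.0°


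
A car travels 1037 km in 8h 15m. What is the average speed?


125.7 km/h

Distance: 1037 km
Time: 8h 15m = 495 min = 495/60 = 33/4 hours
Speed = 1037 ÷ (33/4) = 1037 × 4 / 33 = 4148/33 ≈ 125.7 km/h


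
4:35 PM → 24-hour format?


16:35

Input: 4:35 PM
PM: 4 + 12 = 16


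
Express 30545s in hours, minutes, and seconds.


8h 29m 5s

Hours: 30545 ÷ 3600 = 8 remainder 1745
Minutes: 1745 ÷ 60 = 29 remainder 5
Seconds: 5


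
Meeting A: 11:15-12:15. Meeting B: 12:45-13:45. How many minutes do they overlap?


0 minutes

Meeting A: 675-735 (in minutes from midnight)
Meeting B: 765-825
Overlap start = max(675, 765) = 765
Overlap end = min(735, 825) = 735
Overlap = max(0, 735 - 765) = 0 min


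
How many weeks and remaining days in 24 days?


Weeks: 24 ÷ 7 = 3 remainder 3

3 weeks 3 days


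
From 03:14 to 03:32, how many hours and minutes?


End time in minutes: 3×60 + 32 = 212
Start time in minutes: 3×60 + 14 = 194
Difference = 212 - 194 = 18 minutes
= 0 hours 18 minutes

0h 18m


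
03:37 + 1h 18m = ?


04:55

Start: 217 minutes from midnight
Add: 78 minutes
Total: 295 minutes
Hours: 295 ÷ 60 = 4 remainder 55


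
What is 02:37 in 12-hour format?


2:37 AM

Hour: 2
2 < 12 → AM


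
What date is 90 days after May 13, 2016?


August 11, 2016

Start: May 13, 2016
Add 90 days
May 13 → June 1: 31 - 13 + 1 = 19 days (90 - 19 = 71 left)
June 1 → July 1: 30 - 1 + 1 = 30 days (71 - 30 = 41 left)
July 1 → August 1: 31 - 1 + 1 = 31 days (41 - 31 = 10 left)
August 1 + 10 = August 11, 2016


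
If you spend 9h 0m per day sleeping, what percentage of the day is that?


Time: 540 minutes
Day: 1440 minutes
Percentage = (540/1440) × 100 = 37.5%

37.5%


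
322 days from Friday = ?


Friday

Start: Friday (index 4)
(4 + 322) mod 7
= 326 mod 7
= 4
Index 4 → Friday


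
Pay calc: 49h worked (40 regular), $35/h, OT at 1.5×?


Regular: 40h × $35 = $1400.00
Overtime: 49 - 40 = 9h
OT pay: 9h × $35 × 1.5 = $472.50
Total = $1400.00 + $472.50 = $1872.50

$1872.50


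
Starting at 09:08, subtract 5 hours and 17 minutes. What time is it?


03:51

Start: 548 minutes from midnight
Subtract: 317 minutes
Remaining: 548 - 317 = 231
Hours: 3, Minutes: 51


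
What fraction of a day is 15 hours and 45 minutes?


0.6563 (65.63%)

Total minutes: 15×60 + 45 = 945
Day = 24×60 = 1440 minutes
Fraction = 945/1440 ≈ 0.6563
As a percentage: 945/1440 × 100 ≈ 65.63%


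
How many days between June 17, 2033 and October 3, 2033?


108 days

From June 17, 2033 to October 3, 2033
Rest of June 2033: 30 - 17 = 13
Full months: July 31, August 31, September 30
Days into October 2033: 3
Total = 13 + 31 + 31 + 30 + 3 = 108 days


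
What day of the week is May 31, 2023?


Wednesday

Zeller's congruence:
q=31, m=5, k=23, j=20
h = (31 + ⌊13×6/5⌋ + 23 + ⌊23/4⌋ + ⌊20/4⌋ - 2×20) mod 7
= (31 + 15 + 23 + 5 + 5 - 40) mod 7
= 39 mod 7 = 4
h=4 → Wednesday


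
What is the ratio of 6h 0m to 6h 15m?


Duration 1: 360 minutes
Duration 2: 375 minutes
Ratio = 360:375
GCD = 15
Simplified = 24:25
As a decimal: 24/25 = 0.96

24:25 (0.96)


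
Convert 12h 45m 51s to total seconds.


45951 seconds

Hours: 12 × 3600 = 43200
Minutes: 45 × 60 = 2700
Seconds: 51
Total = 43200 + 2700 + 51 = 45951


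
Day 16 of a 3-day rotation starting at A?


Shift A

Shifts: A, B, C
Start: A (index 0)
Day 16: (0 + 16 - 1) mod 3
= 15 mod 3
= 0
Index 0 → shift A


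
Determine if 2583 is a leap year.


No

Rules: divisible by 4 AND (not by 100 OR by 400)
2583 ÷ 4 = 645 remainder 3 → not divisible by 4
Not divisible by 4 → not a leap year


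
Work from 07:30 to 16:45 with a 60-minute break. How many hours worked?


8h 15m (495 minutes)

Total time = (16×60+45) - (7×60+30)
= 1005 - 450 = 555 min
Minus break: 555 - 60 = 495 min
= 8h 15m


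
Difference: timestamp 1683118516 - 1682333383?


785133 seconds (218.1 hours / 9.09 days)

Difference = 1683118516 - 1682333383 = 785133 seconds
In hours: 785133 / 3600 ≈ 218.1
In days: 785133 / 86400 ≈ 9.09


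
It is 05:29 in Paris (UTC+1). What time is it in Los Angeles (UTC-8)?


20:29 (previous day)

Time difference = UTC-8 - UTC+1 = -9 hours
New hour = (5 -9) mod 24
= -4 mod 24 = 20
Minutes unchanged → 20:29; -4 < 0 → previous day


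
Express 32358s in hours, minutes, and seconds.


Hours: 32358 ÷ 3600 = 8 remainder 3558
Minutes: 3558 ÷ 60 = 59 remainder 18
Seconds: 18

8h 59m 18s


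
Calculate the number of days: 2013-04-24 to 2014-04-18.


359 days

From April 24, 2013 to April 18, 2014
Rest of April 2013: 30 - 24 = 6
Full months: May 31, June 30, July 31, August 31, September 30, October 31, November 30, December 31, January 31, February 2014 28, March 31
Days into April 2014: 18
Total = 6 + 31 + 30 + 31 + 31 + 30 + 31 + 30 + 31 + 31 + 28 + 31 + 18 = 359 days


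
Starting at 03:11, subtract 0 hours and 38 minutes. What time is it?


02:33

Start: 191 minutes from midnight
Subtract: 38 minutes
Remaining: 191 - 38 = 153
Hours: 2, Minutes: 33


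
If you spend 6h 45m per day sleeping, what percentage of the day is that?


28.1%

Time: 405 minutes
Day: 1440 minutes
Percentage = (405/1440) × 100 ≈ 28.1%


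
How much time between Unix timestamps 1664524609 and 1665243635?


719026 seconds (199.7 hours / 8.32 days)

Difference = 1665243635 - 1664524609 = 719026 seconds
In hours: 719026 / 3600 ≈ 199.7
In days: 719026 / 86400 ≈ 8.32


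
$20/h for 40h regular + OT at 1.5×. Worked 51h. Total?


Regular: 40h × $20 = $800.00
Overtime: 51 - 40 = 11h
OT pay: 11h × $20 × 1.5 = $330.00
Total = $800.00 + $330.00 = $1130.00

$1130.00


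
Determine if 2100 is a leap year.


Rules: divisible by 4 AND (not by 100 OR by 400)
2100 ÷ 4 = 525 exactly → divisible by 4
2100 ÷ 100 = 21 exactly → divisible by 100
2100 ÷ 400 = 5 remainder 100 → not divisible by 400
Divisible by 100 but not by 400 → not a leap year

No


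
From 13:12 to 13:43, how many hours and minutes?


End time in minutes: 13×60 + 43 = 823
Start time in minutes: 13×60 + 12 = 792
Difference = 823 - 792 = 31 minutes
= 0 hours 31 minutes

0h 31m


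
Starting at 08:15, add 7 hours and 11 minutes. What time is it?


15:26

Start: 495 minutes from midnight
Add: 431 minutes
Total: 926 minutes
Hours: 926 ÷ 60 = 15 remainder 26


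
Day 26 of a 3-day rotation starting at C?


Shift A

Shifts: A, B, C
Start: C (index 2)
Day 26: (2 + 26 - 1) mod 3
= 27 mod 3
= 0
Index 0 → shift A


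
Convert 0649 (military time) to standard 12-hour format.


6:49 AM

Hour: 6
6 < 12 → AM


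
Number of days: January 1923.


Month: January (month 1)
January has 31 days

31 days


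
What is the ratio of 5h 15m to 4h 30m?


7:6 (1.17)

Duration 1: 315 minutes
Duration 2: 270 minutes
Ratio = 315:270
GCD = 45
Simplified = 7:6
As a decimal: 7/6 ≈ 1.17


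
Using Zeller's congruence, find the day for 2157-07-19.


Zeller's congruence:
q=19, m=7, k=57, j=21
h = (19 + ⌊13×8/5⌋ + 57 + ⌊57/4⌋ + ⌊21/4⌋ - 2×21) mod 7
= (19 + 20 + 57 + 14 + 5 - 42) mod 7
= 73 mod 7 = 3
h=3 → Tuesday

Tuesday


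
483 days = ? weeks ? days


Weeks: 483 ÷ 7 = 69 remainder 0

69 weeks 0 days


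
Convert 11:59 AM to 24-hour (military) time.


11:59

Input: 11:59 AM
AM hour stays: 11


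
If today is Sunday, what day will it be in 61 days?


Start: Sunday (index 6)
(6 + 61) mod 7
= 67 mod 7
= 4
Index 4 → Friday

Friday


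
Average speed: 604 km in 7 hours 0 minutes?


86.3 km/h

Distance: 604 km
Time: 7 hours
Speed = 604 / 7 ≈ 86.3 km/h


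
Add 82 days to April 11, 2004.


July 2, 2004

Start: April 11, 2004
Add 82 days
April 11 → May 1: 30 - 11 + 1 = 20 days (82 - 20 = 62 left)
May 1 → June 1: 31 - 1 + 1 = 31 days (62 - 31 = 31 left)
June 1 → July 1: 30 - 1 + 1 = 30 days (31 - 30 = 1 left)
July 1 + 1 = July 2, 2004


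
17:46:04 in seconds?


Hours: 17 × 3600 = 61200
Minutes: 46 × 60 = 2760
Seconds: 4
Total = 61200 + 2760 + 4 = 63964

63964 seconds


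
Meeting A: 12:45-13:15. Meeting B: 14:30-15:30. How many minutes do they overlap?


0 minutes

Meeting A: 765-795 (in minutes from midnight)
Meeting B: 870-930
Overlap start = max(765, 870) = 870
Overlap end = min(795, 930) = 795
Overlap = max(0, 795 - 870) = 0 min


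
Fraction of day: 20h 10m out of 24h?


Total minutes: 20×60 + 10 = 1210
Day = 24×60 = 1440 minutes
Fraction = 1210/1440 ≈ 0.8403
As a percentage: 1210/1440 × 100 ≈ 84.03%

0.8403 (84.03%)


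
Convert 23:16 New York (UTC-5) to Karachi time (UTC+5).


Time difference = UTC+5 - UTC-5 = +10 hours
New hour = (23 + 10) mod 24
= 33 mod 24 = 9
Minutes unchanged → 09:16; 33 ≥ 24 → next day

09:16 (next day)


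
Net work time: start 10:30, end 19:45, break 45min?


8h 30m (510 minutes)

Total time = (19×60+45) - (10×60+30)
= 1185 - 630 = 555 min
Minus break: 555 - 45 = 510 min
= 8h 30m


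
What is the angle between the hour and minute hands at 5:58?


Hour hand = 5×30 + 58×0.5 = 179.0°
Minute hand = 58×6 = 348°
Difference = |179.0 - 348| = 169.0°

169.0°


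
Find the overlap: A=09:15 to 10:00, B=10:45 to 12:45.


Meeting A: 555-600 (in minutes from midnight)
Meeting B: 645-765
Overlap start = max(555, 645) = 645
Overlap end = min(600, 765) = 600
Overlap = max(0, 600 - 645) = 0 min

0 minutes


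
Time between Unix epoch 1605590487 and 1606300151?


Difference = 1606300151 - 1605590487 = 709664 seconds
In hours: 709664 / 3600 ≈ 197.1
In days: 709664 / 86400 ≈ 8.21

709664 seconds (197.1 hours / 8.21 days)


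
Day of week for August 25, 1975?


Monday

Zeller's congruence:
q=25, m=8, k=75, j=19
h = (25 + ⌊13×9/5⌋ + 75 + ⌊75/4⌋ + ⌊19/4⌋ - 2×19) mod 7
= (25 + 23 + 75 + 18 + 4 - 38) mod 7
= 107 mod 7 = 2
h=2 → Monday


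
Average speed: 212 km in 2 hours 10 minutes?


Distance: 212 km
Time: 2h 10m = 130 min = 130/60 = 13/6 hours
Speed = 212 ÷ (13/6) = 212 × 6 / 13 = 1272/13 ≈ 97.8 km/h

97.8 km/h


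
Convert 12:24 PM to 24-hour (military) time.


12:24

Input: 12:24 PM
12 PM → 12 (noon)


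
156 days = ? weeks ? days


22 weeks 2 days

Weeks: 156 ÷ 7 = 22 remainder 2


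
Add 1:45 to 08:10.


09:55

Start: 490 minutes from midnight
Add: 105 minutes
Total: 595 minutes
Hours: 595 ÷ 60 = 9 remainder 55


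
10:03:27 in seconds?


Hours: 10 × 3600 = 36000
Minutes: 3 × 60 = 180
Seconds: 27
Total = 36000 + 180 + 27 = 36207

36207 seconds


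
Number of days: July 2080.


31 days

Month: July (month 7)
July has 31 days


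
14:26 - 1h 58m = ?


Start: 866 minutes from midnight
Subtract: 118 minutes
Remaining: 866 - 118 = 748
Hours: 12, Minutes: 28

12:28


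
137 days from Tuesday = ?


Saturday

Start: Tuesday (index 1)
(1 + 137) mod 7
= 138 mod 7
= 5
Index 5 → Saturday


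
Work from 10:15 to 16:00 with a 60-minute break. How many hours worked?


Total time = (16×60+0) - (10×60+15)
= 960 - 615 = 345 min
Minus break: 345 - 60 = 285 min
= 4h 45m

4h 45m (285 minutes)


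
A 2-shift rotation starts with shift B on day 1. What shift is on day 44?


Shift A

Shifts: A, B
Start: B (index 1)
Day 44: (1 + 44 - 1) mod 2
= 44 mod 2
= 0
Index 0 → shift A


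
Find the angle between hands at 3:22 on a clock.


Hour hand = 3×30 + 22×0.5 = 101.0°
Minute hand = 22×6 = 132°
Difference = |101.0 - 132| = 31.0°

31.0°


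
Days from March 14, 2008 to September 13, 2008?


From March 14, 2008 to September 13, 2008
Rest of March 2008: 31 - 14 = 17
Full months: April 30, May 31, June 30, July 31, August 31
Days into September 2008: 13
Total = 17 + 30 + 31 + 30 + 31 + 31 + 13 = 183 days

183 days


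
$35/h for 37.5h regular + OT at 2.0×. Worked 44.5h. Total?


$1802.50

Regular: 37.5h × $35 = $1312.50
Overtime: 44.5 - 37.5 = 7.0h
OT pay: 7.0h × $35 × 2.0 = $490.00
Total = $1312.50 + $490.00 = $1802.50


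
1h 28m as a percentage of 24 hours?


Total minutes: 1×60 + 28 = 88
Day = 24×60 = 1440 minutes
Fraction = 88/1440 ≈ 0.0611
As a percentage: 88/1440 × 100 ≈ 6.11%

0.0611 (6.11%)


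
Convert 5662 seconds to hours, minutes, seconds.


1h 34m 22s

Hours: 5662 ÷ 3600 = 1 remainder 2062
Minutes: 2062 ÷ 60 = 34 remainder 22
Seconds: 22


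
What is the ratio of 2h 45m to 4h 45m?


11:19 (0.58)

Duration 1: 165 minutes
Duration 2: 285 minutes
Ratio = 165:285
GCD = 15
Simplified = 11:19
As a decimal: 11/19 ≈ 0.58


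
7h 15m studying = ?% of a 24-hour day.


30.2%

Time: 435 minutes
Day: 1440 minutes
Percentage = (435/1440) × 100 ≈ 30.2%


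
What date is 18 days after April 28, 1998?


May 16, 1998

Start: April 28, 1998
Add 18 days
April 28 → May 1: 30 - 28 + 1 = 3 days (18 - 3 = 15 left)
May 1 + 15 = May 16, 1998


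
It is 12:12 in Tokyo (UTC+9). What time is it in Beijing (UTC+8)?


Time difference = UTC+8 - UTC+9 = -1 hours
New hour = (12 -1) mod 24
= 11 mod 24 = 11
Minutes unchanged → 11:12

11:12


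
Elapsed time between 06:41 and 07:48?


1h 7m

End time in minutes: 7×60 + 48 = 468
Start time in minutes: 6×60 + 41 = 401
Difference = 468 - 401 = 67 minutes
= 1 hours 7 minutes


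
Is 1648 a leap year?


Rules: divisible by 4 AND (not by 100 OR by 400)
1648 ÷ 4 = 412 exactly → divisible by 4
1648 ÷ 100 = 16 remainder 48 → not divisible by 100
Divisible by 4 but not by 100 → leap year

Yes


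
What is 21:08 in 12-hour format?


9:08 PM

Hour: 21
21 - 12 = 9 → PM


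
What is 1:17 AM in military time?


01:17

Input: 1:17 AM
AM hour stays: 1


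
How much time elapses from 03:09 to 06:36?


End time in minutes: 6×60 + 36 = 396
Start time in minutes: 3×60 + 9 = 189
Difference = 396 - 189 = 207 minutes
= 3 hours 27 minutes

3h 27m


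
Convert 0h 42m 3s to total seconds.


Hours: 0 × 3600 = 0
Minutes: 42 × 60 = 2520
Seconds: 3
Total = 0 + 2520 + 3 = 2523

2523 seconds


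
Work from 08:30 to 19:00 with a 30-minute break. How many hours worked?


10h 0m (600 minutes)

Total time = (19×60+0) - (8×60+30)
= 1140 - 510 = 630 min
Minus break: 630 - 30 = 600 min
= 10h 0m


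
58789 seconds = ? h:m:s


16h 19m 49s

Hours: 58789 ÷ 3600 = 16 remainder 1189
Minutes: 1189 ÷ 60 = 19 remainder 49
Seconds: 49


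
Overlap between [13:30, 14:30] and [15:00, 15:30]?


0 minutes

Meeting A: 810-870 (in minutes from midnight)
Meeting B: 900-930
Overlap start = max(810, 900) = 900
Overlap end = min(870, 930) = 870
Overlap = max(0, 870 - 900) = 0 min


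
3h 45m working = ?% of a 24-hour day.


Time: 225 minutes
Day: 1440 minutes
Percentage = (225/1440) × 100 ≈ 15.6%

15.6%


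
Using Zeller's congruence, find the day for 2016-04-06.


Wednesday

Zeller's congruence:
q=6, m=4, k=16, j=20
h = (6 + ⌊13×5/5⌋ + 16 + ⌊16/4⌋ + ⌊20/4⌋ - 2×20) mod 7
= (6 + 13 + 16 + 4 + 5 - 40) mod 7
= 4 mod 7 = 4
h=4 → Wednesday


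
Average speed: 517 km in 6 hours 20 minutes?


81.6 km/h

Distance: 517 km
Time: 6h 20m = 380 min = 380/60 = 19/3 hours
Speed = 517 ÷ (19/3) = 517 × 3 / 19 = 1551/19 ≈ 81.6 km/h


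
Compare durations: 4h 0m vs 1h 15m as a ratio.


Duration 1: 240 minutes
Duration 2: 75 minutes
Ratio = 240:75
GCD = 15
Simplified = 16:5
As a decimal: 16/5 = 3.20

16:5 (3.20)


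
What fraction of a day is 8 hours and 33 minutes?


Total minutes: 8×60 + 33 = 513
Day = 24×60 = 1440 minutes
Fraction = 513/1440 ≈ 0.3563
As a percentage: 513/1440 × 100 ≈ 35.63%

0.3563 (35.63%)


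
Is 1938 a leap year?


No

Rules: divisible by 4 AND (not by 100 OR by 400)
1938 ÷ 4 = 484 remainder 2 → not divisible by 4
Not divisible by 4 → not a leap year


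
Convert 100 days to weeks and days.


Weeks: 100 ÷ 7 = 14 remainder 2

14 weeks 2 days


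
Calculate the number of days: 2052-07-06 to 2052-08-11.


36 days

From July 6, 2052 to August 11, 2052
Rest of July 2052: 31 - 6 = 25
Days into August 2052: 11
Total = 25 + 11 = 36 days


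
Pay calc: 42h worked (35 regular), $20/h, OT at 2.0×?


Regular: 35h × $20 = $700.00
Overtime: 42 - 35 = 7h
OT pay: 7h × $20 × 2.0 = $280.00
Total = $700.00 + $280.00 = $980.00

$980.00


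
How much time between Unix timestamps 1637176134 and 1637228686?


Difference = 1637228686 - 1637176134 = 52552 seconds
In hours: 52552 / 3600 ≈ 14.6
In days: 52552 / 86400 ≈ 0.61

52552 seconds (14.6 hours / 0.61 days)


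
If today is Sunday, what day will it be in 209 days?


Start: Sunday (index 6)
(6 + 209) mod 7
= 215 mod 7
= 5
Index 5 → Saturday

Saturday


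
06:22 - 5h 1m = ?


Start: 382 minutes from midnight
Subtract: 301 minutes
Remaining: 382 - 301 = 81
Hours: 1, Minutes: 21

01:21


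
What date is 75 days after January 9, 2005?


Start: January 9, 2005
Add 75 days
January 9 → February 1: 31 - 9 + 1 = 23 days (75 - 23 = 52 left)
February 1 → March 1: 28 - 1 + 1 = 28 days (52 - 28 = 24 left)
March 1 + 24 = March 25, 2005

March 25, 2005


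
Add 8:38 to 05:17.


13:55

Start: 317 minutes from midnight
Add: 518 minutes
Total: 835 minutes
Hours: 835 ÷ 60 = 13 remainder 55


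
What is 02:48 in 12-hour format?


Hour: 2
2 < 12 → AM

2:48 AM


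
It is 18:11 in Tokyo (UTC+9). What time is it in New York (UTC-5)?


04:11

Time difference = UTC-5 - UTC+9 = -14 hours
New hour = (18 -14) mod 24
= 4 mod 24 = 4
Minutes unchanged → 04:11


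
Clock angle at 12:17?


93.5°

Hour hand (12 ≡ 0 on the dial): 0×30 + 17×0.5 = 8.5°
Minute hand = 17×6 = 102°
Difference = |8.5 - 102| = 93.5°


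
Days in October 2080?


31 days

Month: October (month 10)
October has 31 days


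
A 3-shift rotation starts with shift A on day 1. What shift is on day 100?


Shifts: A, B, C
Start: A (index 0)
Day 100: (0 + 100 - 1) mod 3
= 99 mod 3
= 0
Index 0 → shift A

Shift A


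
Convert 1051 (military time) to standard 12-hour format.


10:51 AM

Hour: 10
10 < 12 → AM


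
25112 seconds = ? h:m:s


6h 58m 32s

Hours: 25112 ÷ 3600 = 6 remainder 3512
Minutes: 3512 ÷ 60 = 58 remainder 32
Seconds: 32


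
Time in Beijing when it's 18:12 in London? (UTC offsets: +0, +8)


02:12 (next day)

Time difference = UTC+8 - UTC+0 = +8 hours
New hour = (18 + 8) mod 24
= 26 mod 24 = 2
Minutes unchanged → 02:12; 26 ≥ 24 → next day


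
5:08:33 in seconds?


Hours: 5 × 3600 = 18000
Minutes: 8 × 60 = 480
Seconds: 33
Total = 18000 + 480 + 33 = 18513

18513 seconds


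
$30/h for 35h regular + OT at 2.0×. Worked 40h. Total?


$1350.00

Regular: 35h × $30 = $1050.00
Overtime: 40 - 35 = 5h
OT pay: 5h × $30 × 2.0 = $300.00
Total = $1050.00 + $300.00 = $1350.00


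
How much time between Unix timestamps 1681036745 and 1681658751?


622006 seconds (172.8 hours / 7.20 days)

Difference = 1681658751 - 1681036745 = 622006 seconds
In hours: 622006 / 3600 ≈ 172.8
In days: 622006 / 86400 ≈ 7.20


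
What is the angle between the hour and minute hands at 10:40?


Hour hand = 10×30 + 40×0.5 = 320.0°
Minute hand = 40×6 = 240°
Difference = |320.0 - 240| = 80.0°

80.0°


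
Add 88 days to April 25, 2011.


Start: April 25, 2011
Add 88 days
April 25 → May 1: 30 - 25 + 1 = 6 days (88 - 6 = 82 left)
May 1 → June 1: 31 - 1 + 1 = 31 days (82 - 31 = 51 left)
June 1 → July 1: 30 - 1 + 1 = 30 days (51 - 30 = 21 left)
July 1 + 21 = July 22, 2011

July 22, 2011


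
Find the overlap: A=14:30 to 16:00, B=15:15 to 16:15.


Meeting A: 870-960 (in minutes from midnight)
Meeting B: 915-975
Overlap start = max(870, 915) = 915
Overlap end = min(960, 975) = 960
Overlap = max(0, 960 - 915) = 45 min

45 minutes


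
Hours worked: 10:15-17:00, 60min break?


5h 45m (345 minutes)

Total time = (17×60+0) - (10×60+15)
= 1020 - 615 = 405 min
Minus break: 405 - 60 = 345 min
= 5h 45m


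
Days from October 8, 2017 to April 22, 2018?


196 days

From October 8, 2017 to April 22, 2018
Rest of October 2017: 31 - 8 = 23
Full months: November 30, December 31, January 31, February 2018 28, March 31
Days into April 2018: 22
Total = 23 + 30 + 31 + 31 + 28 + 31 + 22 = 196 days


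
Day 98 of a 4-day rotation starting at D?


Shift A

Shifts: A, B, C, D
Start: D (index 3)
Day 98: (3 + 98 - 1) mod 4
= 100 mod 4
= 0
Index 0 → shift A


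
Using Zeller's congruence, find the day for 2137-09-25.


Zeller's congruence:
q=25, m=9, k=37, j=21
h = (25 + ⌊13×10/5⌋ + 37 + ⌊37/4⌋ + ⌊21/4⌋ - 2×21) mod 7
= (25 + 26 + 37 + 9 + 5 - 42) mod 7
= 60 mod 7 = 4
h=4 → Wednesday

Wednesday


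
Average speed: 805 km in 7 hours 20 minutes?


Distance: 805 km
Time: 7h 20m = 440 min = 440/60 = 22/3 hours
Speed = 805 ÷ (22/3) = 805 × 3 / 22 = 2415/22 ≈ 109.8 km/h

109.8 km/h


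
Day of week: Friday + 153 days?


Thursday

Start: Friday (index 4)
(4 + 153) mod 7
= 157 mod 7
= 3
Index 3 → Thursday


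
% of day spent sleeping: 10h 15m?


Time: 615 minutes
Day: 1440 minutes
Percentage = (615/1440) × 100 ≈ 42.7%

42.7%


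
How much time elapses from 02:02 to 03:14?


End time in minutes: 3×60 + 14 = 194
Start time in minutes: 2×60 + 2 = 122
Difference = 194 - 122 = 72 minutes
= 1 hours 12 minutes

1h 12m


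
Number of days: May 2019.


31 days

Month: May (month 5)
May has 31 days


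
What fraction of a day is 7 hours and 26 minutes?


Total minutes: 7×60 + 26 = 446
Day = 24×60 = 1440 minutes
Fraction = 446/1440 ≈ 0.3097
As a percentage: 446/1440 × 100 ≈ 30.97%

0.3097 (30.97%)


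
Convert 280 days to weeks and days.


Weeks: 280 ÷ 7 = 40 remainder 0

40 weeks 0 days


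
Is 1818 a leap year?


No

Rules: divisible by 4 AND (not by 100 OR by 400)
1818 ÷ 4 = 454 remainder 2 → not divisible by 4
Not divisible by 4 → not a leap year


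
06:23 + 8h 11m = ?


Start: 383 minutes from midnight
Add: 491 minutes
Total: 874 minutes
Hours: 874 ÷ 60 = 14 remainder 34

14:34


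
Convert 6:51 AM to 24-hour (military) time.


06:51

Input: 6:51 AM
AM hour stays: 6


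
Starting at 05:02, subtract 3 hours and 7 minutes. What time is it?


01:55

Start: 302 minutes from midnight
Subtract: 187 minutes
Remaining: 302 - 187 = 115
Hours: 1, Minutes: 55


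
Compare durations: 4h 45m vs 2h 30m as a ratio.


19:10 (1.90)

Duration 1: 285 minutes
Duration 2: 150 minutes
Ratio = 285:150
GCD = 15
Simplified = 19:10
As a decimal: 19/10 = 1.90


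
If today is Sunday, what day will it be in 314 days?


Start: Sunday (index 6)
(6 + 314) mod 7
= 320 mod 7
= 5
Index 5 → Saturday

Saturday


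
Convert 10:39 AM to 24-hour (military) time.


10:39

Input: 10:39 AM
AM hour stays: 10


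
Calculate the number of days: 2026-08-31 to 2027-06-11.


284 days

From August 31, 2026 to June 11, 2027
Rest of August 2026: 31 - 31 = 0
Full months: September 30, October 31, November 30, December 31, January 31, February 2027 28, March 31, April 30, May 31
Days into June 2027: 11
Total = 0 + 30 + 31 + 30 + 31 + 31 + 28 + 31 + 30 + 31 + 11 = 284 days


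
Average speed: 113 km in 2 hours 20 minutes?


48.4 km/h

Distance: 113 km
Time: 2h 20m = 140 min = 140/60 = 7/3 hours
Speed = 113 ÷ (7/3) = 113 × 3 / 7 = 339/7 ≈ 48.4 km/h


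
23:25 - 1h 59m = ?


21:26

Start: 1405 minutes from midnight
Subtract: 119 minutes
Remaining: 1405 - 119 = 1286
Hours: 21, Minutes: 26


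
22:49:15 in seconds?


Hours: 22 × 3600 = 79200
Minutes: 49 × 60 = 2940
Seconds: 15
Total = 79200 + 2940 + 15 = 82155

82155 seconds


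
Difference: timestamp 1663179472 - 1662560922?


Difference = 1663179472 - 1662560922 = 618550 seconds
In hours: 618550 / 3600 ≈ 171.8
In days: 618550 / 86400 ≈ 7.16

618550 seconds (171.8 hours / 7.16 days)


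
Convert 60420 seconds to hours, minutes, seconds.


Hours: 60420 ÷ 3600 = 16 remainder 2820
Minutes: 2820 ÷ 60 = 47 remainder 0
Seconds: 0

16h 47m 0s


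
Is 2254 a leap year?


No

Rules: divisible by 4 AND (not by 100 OR by 400)
2254 ÷ 4 = 563 remainder 2 → not divisible by 4
Not divisible by 4 → not a leap year


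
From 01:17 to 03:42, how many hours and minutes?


End time in minutes: 3×60 + 42 = 222
Start time in minutes: 1×60 + 17 = 77
Difference = 222 - 77 = 145 minutes
= 2 hours 25 minutes

2h 25m


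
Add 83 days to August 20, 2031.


Start: August 20, 2031
Add 83 days
August 20 → September 1: 31 - 20 + 1 = 12 days (83 - 12 = 71 left)
September 1 → October 1: 30 - 1 + 1 = 30 days (71 - 30 = 41 left)
October 1 → November 1: 31 - 1 + 1 = 31 days (41 - 31 = 10 left)
November 1 + 10 = November 11, 2031

November 11, 2031


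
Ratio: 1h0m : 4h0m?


1:4 (0.25)

Duration 1: 60 minutes
Duration 2: 240 minutes
Ratio = 60:240
GCD = 60
Simplified = 1:4
As a decimal: 1/4 = 0.25


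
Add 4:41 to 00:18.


04:59

Start: 18 minutes from midnight
Add: 281 minutes
Total: 299 minutes
Hours: 299 ÷ 60 = 4 remainder 59


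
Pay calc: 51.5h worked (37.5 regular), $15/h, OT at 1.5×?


Regular: 37.5h × $15 = $562.50
Overtime: 51.5 - 37.5 = 14.0h
OT pay: 14.0h × $15 × 1.5 = $315.00
Total = $562.50 + $315.00 = $877.50

$877.50


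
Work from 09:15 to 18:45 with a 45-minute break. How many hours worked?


Total time = (18×60+45) - (9×60+15)
= 1125 - 555 = 570 min
Minus break: 570 - 45 = 525 min
= 8h 45m

8h 45m (525 minutes)


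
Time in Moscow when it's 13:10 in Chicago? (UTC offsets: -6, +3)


Time difference = UTC+3 - UTC-6 = +9 hours
New hour = (13 + 9) mod 24
= 22 mod 24 = 22
Minutes unchanged → 22:10

22:10


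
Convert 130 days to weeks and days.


Weeks: 130 ÷ 7 = 18 remainder 4

18 weeks 4 days


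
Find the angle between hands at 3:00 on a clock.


90.0°

Hour hand = 3×30 + 0×0.5 = 90.0°
Minute hand = 0×6 = 0°
Difference = |90.0 - 0| = 90.0°


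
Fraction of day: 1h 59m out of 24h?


0.0826 (8.26%)

Total minutes: 1×60 + 59 = 119
Day = 24×60 = 1440 minutes
Fraction = 119/1440 ≈ 0.0826
As a percentage: 119/1440 × 100 ≈ 8.26%


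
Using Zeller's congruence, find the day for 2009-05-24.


Zeller's congruence:
q=24, m=5, k=9, j=20
h = (24 + ⌊13×6/5⌋ + 9 + ⌊9/4⌋ + ⌊20/4⌋ - 2×20) mod 7
= (24 + 15 + 9 + 2 + 5 - 40) mod 7
= 15 mod 7 = 1
h=1 → Sunday

Sunday


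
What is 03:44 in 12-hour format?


3:44 AM

Hour: 3
3 < 12 → AM


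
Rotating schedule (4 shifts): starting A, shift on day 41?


Shifts: A, B, C, D
Start: A (index 0)
Day 41: (0 + 41 - 1) mod 4
= 40 mod 4
= 0
Index 0 → shift A

Shift A


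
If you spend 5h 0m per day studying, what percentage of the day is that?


Time: 300 minutes
Day: 1440 minutes
Percentage = (300/1440) × 100 ≈ 20.8%

20.8%


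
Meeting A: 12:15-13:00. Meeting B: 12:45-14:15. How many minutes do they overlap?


15 minutes

Meeting A: 735-780 (in minutes from midnight)
Meeting B: 765-855
Overlap start = max(735, 765) = 765
Overlap end = min(780, 855) = 780
Overlap = max(0, 780 - 765) = 15 min


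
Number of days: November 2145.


Month: November (month 11)
November has 30 days

30 days


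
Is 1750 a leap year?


Rules: divisible by 4 AND (not by 100 OR by 400)
1750 ÷ 4 = 437 remainder 2 → not divisible by 4
Not divisible by 4 → not a leap year

No


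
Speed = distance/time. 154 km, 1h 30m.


Distance: 154 km
Time: 1h 30m = 90 min = 90/60 = 3/2 hours
Speed = 154 ÷ (3/2) = 154 × 2 / 3 = 308/3 ≈ 102.7 km/h

102.7 km/h


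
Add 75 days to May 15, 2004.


Start: May 15, 2004
Add 75 days
May 15 → June 1: 31 - 15 + 1 = 17 days (75 - 17 = 58 left)
June 1 → July 1: 30 - 1 + 1 = 30 days (58 - 30 = 28 left)
July 1 + 28 = July 29, 2004

July 29, 2004


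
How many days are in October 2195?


Month: October (month 10)
October has 31 days

31 days


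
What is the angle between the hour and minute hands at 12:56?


52.0°

Hour hand (12 ≡ 0 on the dial): 0×30 + 56×0.5 = 28.0°
Minute hand = 56×6 = 336°
Difference = |28.0 - 336| = 308.0°
Since > 180°: 360 - 308.0 = 52.0°


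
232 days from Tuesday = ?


Wednesday

Start: Tuesday (index 1)
(1 + 232) mod 7
= 233 mod 7
= 2
Index 2 → Wednesday


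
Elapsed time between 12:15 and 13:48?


End time in minutes: 13×60 + 48 = 828
Start time in minutes: 12×60 + 15 = 735
Difference = 828 - 735 = 93 minutes
= 1 hours 33 minutes

1h 33m


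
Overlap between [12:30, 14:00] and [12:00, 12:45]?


Meeting A: 750-840 (in minutes from midnight)
Meeting B: 720-765
Overlap start = max(750, 720) = 750
Overlap end = min(840, 765) = 765
Overlap = max(0, 765 - 750) = 15 min

15 minutes


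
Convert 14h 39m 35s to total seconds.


Hours: 14 × 3600 = 50400
Minutes: 39 × 60 = 2340
Seconds: 35
Total = 50400 + 2340 + 35 = 52775

52775 seconds


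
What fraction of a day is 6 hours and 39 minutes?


0.2771 (27.71%)

Total minutes: 6×60 + 39 = 399
Day = 24×60 = 1440 minutes
Fraction = 399/1440 ≈ 0.2771
As a percentage: 399/1440 × 100 ≈ 27.71%


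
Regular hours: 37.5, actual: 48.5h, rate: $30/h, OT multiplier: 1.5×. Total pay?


Regular: 37.5h × $30 = $1125.00
Overtime: 48.5 - 37.5 = 11.0h
OT pay: 11.0h × $30 × 1.5 = $495.00
Total = $1125.00 + $495.00 = $1620.00

$1620.00


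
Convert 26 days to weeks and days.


Weeks: 26 ÷ 7 = 3 remainder 5

3 weeks 5 days


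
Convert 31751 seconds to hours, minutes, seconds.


8h 49m 11s

Hours: 31751 ÷ 3600 = 8 remainder 2951
Minutes: 2951 ÷ 60 = 49 remainder 11
Seconds: 11


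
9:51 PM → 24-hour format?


21:51

Input: 9:51 PM
PM: 9 + 12 = 21


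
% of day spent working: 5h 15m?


Time: 315 minutes
Day: 1440 minutes
Percentage = (315/1440) × 100 ≈ 21.9%

21.9%


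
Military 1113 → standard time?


Hour: 11
11 < 12 → AM

11:13 AM


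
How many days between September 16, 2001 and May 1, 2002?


From September 16, 2001 to May 1, 2002
Rest of September 2001: 30 - 16 = 14
Full months: October 31, November 30, December 31, January 31, February 2002 28, March 31, April 30
Days into May 2002: 1
Total = 14 + 31 + 30 + 31 + 31 + 28 + 31 + 30 + 1 = 227 days

227 days


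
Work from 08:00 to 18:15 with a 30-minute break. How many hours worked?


9h 45m (585 minutes)

Total time = (18×60+15) - (8×60+0)
= 1095 - 480 = 615 min
Minus break: 615 - 30 = 585 min
= 9h 45m


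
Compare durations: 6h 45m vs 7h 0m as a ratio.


Duration 1: 405 minutes
Duration 2: 420 minutes
Ratio = 405:420
GCD = 15
Simplified = 27:28
As a decimal: 27/28 ≈ 0.96

27:28 (0.96)


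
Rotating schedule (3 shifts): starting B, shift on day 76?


Shift B

Shifts: A, B, C
Start: B (index 1)
Day 76: (1 + 76 - 1) mod 3
= 76 mod 3
= 1
Index 1 → shift B


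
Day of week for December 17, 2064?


Zeller's congruence:
q=17, m=12, k=64, j=20
h = (17 + ⌊13×13/5⌋ + 64 + ⌊64/4⌋ + ⌊20/4⌋ - 2×20) mod 7
= (17 + 33 + 64 + 16 + 5 - 40) mod 7
= 95 mod 7 = 4
h=4 → Wednesday

Wednesday


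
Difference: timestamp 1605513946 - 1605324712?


189234 seconds (52.6 hours / 2.19 days)

Difference = 1605513946 - 1605324712 = 189234 seconds
In hours: 189234 / 3600 ≈ 52.6
In days: 189234 / 86400 ≈ 2.19


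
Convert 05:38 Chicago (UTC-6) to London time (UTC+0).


11:38

Time difference = UTC+0 - UTC-6 = +6 hours
New hour = (5 + 6) mod 24
= 11 mod 24 = 11
Minutes unchanged → 11:38


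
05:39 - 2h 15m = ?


03:24

Start: 339 minutes from midnight
Subtract: 135 minutes
Remaining: 339 - 135 = 204
Hours: 3, Minutes: 24


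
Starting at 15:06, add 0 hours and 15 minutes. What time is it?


Start: 906 minutes from midnight
Add: 15 minutes
Total: 921 minutes
Hours: 921 ÷ 60 = 15 remainder 21

15:21


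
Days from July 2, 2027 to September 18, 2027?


From July 2, 2027 to September 18, 2027
Rest of July 2027: 31 - 2 = 29
Full months: August 31
Days into September 2027: 18
Total = 29 + 31 + 18 = 78 days

78 days


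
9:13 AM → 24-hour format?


Input: 9:13 AM
AM hour stays: 9

09:13


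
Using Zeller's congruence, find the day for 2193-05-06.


Zeller's congruence:
q=6, m=5, k=93, j=21
h = (6 + ⌊13×6/5⌋ + 93 + ⌊93/4⌋ + ⌊21/4⌋ - 2×21) mod 7
= (6 + 15 + 93 + 23 + 5 - 42) mod 7
= 100 mod 7 = 2
h=2 → Monday

Monday


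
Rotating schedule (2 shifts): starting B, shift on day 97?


Shifts: A, B
Start: B (index 1)
Day 97: (1 + 97 - 1) mod 2
= 97 mod 2
= 1
Index 1 → shift B

Shift B


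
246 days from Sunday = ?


Start: Sunday (index 6)
(6 + 246) mod 7
= 252 mod 7
= 0
Index 0 → Monday

Monday


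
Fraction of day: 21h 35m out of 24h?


Total minutes: 21×60 + 35 = 1295
Day = 24×60 = 1440 minutes
Fraction = 1295/1440 ≈ 0.8993
As a percentage: 1295/1440 × 100 ≈ 89.93%

0.8993 (89.93%)


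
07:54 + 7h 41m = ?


Start: 474 minutes from midnight
Add: 461 minutes
Total: 935 minutes
Hours: 935 ÷ 60 = 15 remainder 35

15:35


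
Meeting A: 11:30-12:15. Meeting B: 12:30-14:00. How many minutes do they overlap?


Meeting A: 690-735 (in minutes from midnight)
Meeting B: 750-840
Overlap start = max(690, 750) = 750
Overlap end = min(735, 840) = 735
Overlap = max(0, 735 - 750) = 0 min

0 minutes


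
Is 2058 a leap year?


No

Rules: divisible by 4 AND (not by 100 OR by 400)
2058 ÷ 4 = 514 remainder 2 → not divisible by 4
Not divisible by 4 → not a leap year


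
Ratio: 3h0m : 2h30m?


Duration 1: 180 minutes
Duration 2: 150 minutes
Ratio = 180:150
GCD = 30
Simplified = 6:5
As a decimal: 6/5 = 1.20

6:5 (1.20)


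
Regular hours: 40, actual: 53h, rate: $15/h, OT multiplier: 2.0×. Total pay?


Regular: 40h × $15 = $600.00
Overtime: 53 - 40 = 13h
OT pay: 13h × $15 × 2.0 = $390.00
Total = $600.00 + $390.00 = $990.00

$990.00


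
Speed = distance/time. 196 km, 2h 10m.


90.5 km/h

Distance: 196 km
Time: 2h 10m = 130 min = 130/60 = 13/6 hours
Speed = 196 ÷ (13/6) = 196 × 6 / 13 = 1176/13 ≈ 90.5 km/h


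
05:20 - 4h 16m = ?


Start: 320 minutes from midnight
Subtract: 256 minutes
Remaining: 320 - 256 = 64
Hours: 1, Minutes: 4

01:04


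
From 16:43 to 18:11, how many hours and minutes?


1h 28m

End time in minutes: 18×60 + 11 = 1091
Start time in minutes: 16×60 + 43 = 1003
Difference = 1091 - 1003 = 88 minutes
= 1 hours 28 minutes


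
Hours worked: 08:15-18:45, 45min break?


9h 45m (585 minutes)

Total time = (18×60+45) - (8×60+15)
= 1125 - 495 = 630 min
Minus break: 630 - 45 = 585 min
= 9h 45m


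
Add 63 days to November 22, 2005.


January 24, 2006

Start: November 22, 2005
Add 63 days
November 22 → December 1: 30 - 22 + 1 = 9 days (63 - 9 = 54 left)
December 1 → January 1: 31 - 1 + 1 = 31 days (54 - 31 = 23 left)
January 1 + 23 = January 24, 2006


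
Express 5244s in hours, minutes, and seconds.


1h 27m 24s

Hours: 5244 ÷ 3600 = 1 remainder 1644
Minutes: 1644 ÷ 60 = 27 remainder 24
Seconds: 24


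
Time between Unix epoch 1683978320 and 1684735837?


757517 seconds (210.4 hours / 8.77 days)

Difference = 1684735837 - 1683978320 = 757517 seconds
In hours: 757517 / 3600 ≈ 210.4
In days: 757517 / 86400 ≈ 8.77


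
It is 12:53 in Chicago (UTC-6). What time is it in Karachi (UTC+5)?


23:53

Time difference = UTC+5 - UTC-6 = +11 hours
New hour = (12 + 11) mod 24
= 23 mod 24 = 23
Minutes unchanged → 23:53


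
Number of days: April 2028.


Month: April (month 4)
April has 30 days

30 days


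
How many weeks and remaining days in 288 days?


Weeks: 288 ÷ 7 = 41 remainder 1

41 weeks 1 days
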